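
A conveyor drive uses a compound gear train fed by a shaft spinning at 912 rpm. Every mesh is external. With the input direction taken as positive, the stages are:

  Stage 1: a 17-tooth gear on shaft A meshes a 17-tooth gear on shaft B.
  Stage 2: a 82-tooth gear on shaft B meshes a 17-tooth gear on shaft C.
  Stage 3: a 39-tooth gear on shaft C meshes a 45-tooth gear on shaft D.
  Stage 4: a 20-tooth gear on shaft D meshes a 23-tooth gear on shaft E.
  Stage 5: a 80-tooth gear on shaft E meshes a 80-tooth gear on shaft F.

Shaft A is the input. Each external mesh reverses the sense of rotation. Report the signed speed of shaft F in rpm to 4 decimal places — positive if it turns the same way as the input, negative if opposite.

Stage 1 [17T→17T]: ω = 912.0000×17/17 = 912.0000 rpm, dir flips to −; running = −912.0000
Stage 2 [82T→17T]: ω = 912.0000×82/17 = 4399.0588 rpm, dir flips to +; running = +4399.0588
Stage 3 [39T→45T]: ω = 4399.0588×39/45 = 3812.5176 rpm, dir flips to −; running = −3812.5176
Stage 4 [20T→23T]: ω = 3812.5176×20/23 = 3315.2327 rpm, dir flips to +; running = +3315.2327
Stage 5 [80T→80T]: ω = 3315.2327×80/80 = 3315.2327 rpm, dir flips to −; running = −3315.2327

-3315.2327 rpm (opposite to input, |ω| = 3315.2327 rpm)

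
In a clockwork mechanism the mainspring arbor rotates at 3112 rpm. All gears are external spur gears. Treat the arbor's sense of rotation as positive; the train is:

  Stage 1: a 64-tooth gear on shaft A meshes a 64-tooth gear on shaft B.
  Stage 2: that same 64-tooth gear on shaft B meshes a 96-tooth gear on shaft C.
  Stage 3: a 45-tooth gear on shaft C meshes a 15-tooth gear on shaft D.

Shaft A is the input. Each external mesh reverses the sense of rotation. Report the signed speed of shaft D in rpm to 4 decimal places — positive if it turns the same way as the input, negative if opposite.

-6224.0000 rpm (opposite to input, |ω| = 6224.0000 rpm)

Stage 1 [64T→64T]: ω = 3112.0000×64/64 = 3112.0000 rpm, dir flips to −; running = −3112.0000
Stage 2 [64T→96T]: ω = 3112.0000×64/96 = 2074.6667 rpm, dir flips to +; running = +2074.6667
Stage 3 [45T→15T]: ω = 2074.6667×45/15 = 6224.0000 rpm, dir flips to −; running = −6224.0000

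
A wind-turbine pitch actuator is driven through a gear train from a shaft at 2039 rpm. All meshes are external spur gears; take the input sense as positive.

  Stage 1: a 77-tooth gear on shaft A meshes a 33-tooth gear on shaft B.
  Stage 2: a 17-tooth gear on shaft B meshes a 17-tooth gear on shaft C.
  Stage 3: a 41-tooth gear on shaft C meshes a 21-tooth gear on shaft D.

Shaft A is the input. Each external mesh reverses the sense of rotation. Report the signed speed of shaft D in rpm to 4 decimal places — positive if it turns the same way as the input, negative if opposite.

Stage 1 [77T→33T]: ω = 2039.0000×77/33 = 4757.6667 rpm, dir flips to −; running = −4757.6667
Stage 2 [17T→17T]: ω = 4757.6667×17/17 = 4757.6667 rpm, dir flips to +; running = +4757.6667
Stage 3 [41T→21T]: ω = 4757.6667×41/21 = 9288.7778 rpm, dir flips to −; running = −9288.7778

-9288.7778 rpm (opposite to input, |ω| = 9288.7778 rpm)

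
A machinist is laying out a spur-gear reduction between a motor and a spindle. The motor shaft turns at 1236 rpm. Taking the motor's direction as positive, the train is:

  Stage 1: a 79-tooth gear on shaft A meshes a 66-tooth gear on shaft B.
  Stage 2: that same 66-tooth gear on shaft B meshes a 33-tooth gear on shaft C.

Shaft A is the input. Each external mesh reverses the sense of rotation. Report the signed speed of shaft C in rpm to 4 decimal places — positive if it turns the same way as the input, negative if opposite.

Stage 1 [79T→66T]: ω = 1236.0000×79/66 = 1479.4545 rpm, dir flips to −; running = −1479.4545
Stage 2 [66T→33T]: ω = 1479.4545×66/33 = 2958.9091 rpm, dir flips to +; running = +2958.9091

+2958.9091 rpm (same as input, |ω| = 2958.9091 rpm)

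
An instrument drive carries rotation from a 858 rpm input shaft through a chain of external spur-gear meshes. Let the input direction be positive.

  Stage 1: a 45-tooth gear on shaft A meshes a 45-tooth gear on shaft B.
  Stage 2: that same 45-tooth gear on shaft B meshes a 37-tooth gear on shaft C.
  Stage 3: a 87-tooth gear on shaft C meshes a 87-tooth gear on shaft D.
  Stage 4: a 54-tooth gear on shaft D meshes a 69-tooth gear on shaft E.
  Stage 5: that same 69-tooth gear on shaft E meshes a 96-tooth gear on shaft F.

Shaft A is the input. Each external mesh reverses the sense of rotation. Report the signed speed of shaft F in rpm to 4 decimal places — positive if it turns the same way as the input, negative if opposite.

-586.9764 rpm (opposite to input, |ω| = 586.9764 rpm)

Stage 1 [45T→45T]: ω = 858.0000×45/45 = 858.0000 rpm, dir flips to −; running = −858.0000
Stage 2 [45T→37T]: ω = 858.0000×45/37 = 1043.5135 rpm, dir flips to +; running = +1043.5135
Stage 3 [87T→87T]: ω = 1043.5135×87/87 = 1043.5135 rpm, dir flips to −; running = −1043.5135
Stage 4 [54T→69T]: ω = 1043.5135×54/69 = 816.6627 rpm, dir flips to +; running = +816.6627
Stage 5 [69T→96T]: ω = 816.6627×69/96 = 586.9764 rpm, dir flips to −; running = −586.9764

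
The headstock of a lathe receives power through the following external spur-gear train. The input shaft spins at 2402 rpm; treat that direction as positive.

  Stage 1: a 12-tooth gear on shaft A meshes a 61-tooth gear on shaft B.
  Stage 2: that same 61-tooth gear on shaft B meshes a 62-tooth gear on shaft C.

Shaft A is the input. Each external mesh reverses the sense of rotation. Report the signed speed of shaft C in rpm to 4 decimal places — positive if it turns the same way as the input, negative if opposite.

Stage 1 [12T→61T]: ω = 2402.0000×12/61 = 472.5246 rpm, dir flips to −; running = −472.5246
Stage 2 [61T→62T]: ω = 472.5246×61/62 = 464.9032 rpm, dir flips to +; running = +464.9032

+464.9032 rpm (same as input, |ω| = 464.9032 rpm)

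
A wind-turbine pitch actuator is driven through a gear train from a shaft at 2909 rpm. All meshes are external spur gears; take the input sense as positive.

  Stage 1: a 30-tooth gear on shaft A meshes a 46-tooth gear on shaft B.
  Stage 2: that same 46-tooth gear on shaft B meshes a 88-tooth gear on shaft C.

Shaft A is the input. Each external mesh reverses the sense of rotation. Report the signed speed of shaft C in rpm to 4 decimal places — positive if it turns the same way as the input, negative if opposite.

+991.7045 rpm (same as input, |ω| = 991.7045 rpm)

Stage 1 [30T→46T]: ω = 2909.0000×30/46 = 1897.1739 rpm, dir flips to −; running = −1897.1739
Stage 2 [46T→88T]: ω = 1897.1739×46/88 = 991.7045 rpm, dir flips to +; running = +991.7045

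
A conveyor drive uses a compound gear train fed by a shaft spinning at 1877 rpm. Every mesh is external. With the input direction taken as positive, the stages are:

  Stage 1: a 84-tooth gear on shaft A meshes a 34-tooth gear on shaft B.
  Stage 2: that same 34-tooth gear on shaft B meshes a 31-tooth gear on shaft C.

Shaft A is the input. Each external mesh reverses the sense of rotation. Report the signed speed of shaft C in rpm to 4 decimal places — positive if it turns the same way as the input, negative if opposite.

Stage 1 [84T→34T]: ω = 1877.0000×84/34 = 4637.2941 rpm, dir flips to −; running = −4637.2941
Stage 2 [34T→31T]: ω = 4637.2941×34/31 = 5086.0645 rpm, dir flips to +; running = +5086.0645

+5086.0645 rpm (same as input, |ω| = 5086.0645 rpm)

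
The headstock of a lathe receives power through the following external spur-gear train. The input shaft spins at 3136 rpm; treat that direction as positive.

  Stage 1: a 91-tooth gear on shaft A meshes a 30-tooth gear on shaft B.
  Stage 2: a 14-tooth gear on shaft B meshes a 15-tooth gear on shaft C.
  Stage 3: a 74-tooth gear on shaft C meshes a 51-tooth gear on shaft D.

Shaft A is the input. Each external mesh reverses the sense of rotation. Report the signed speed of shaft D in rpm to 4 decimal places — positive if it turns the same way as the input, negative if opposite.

-12882.3327 rpm (opposite to input, |ω| = 12882.3327 rpm)

Stage 1 [91T→30T]: ω = 3136.0000×91/30 = 9512.5333 rpm, dir flips to −; running = −9512.5333
Stage 2 [14T→15T]: ω = 9512.5333×14/15 = 8878.3644 rpm, dir flips to +; running = +8878.3644
Stage 3 [74T→51T]: ω = 8878.3644×74/51 = 12882.3327 rpm, dir flips to −; running = −12882.3327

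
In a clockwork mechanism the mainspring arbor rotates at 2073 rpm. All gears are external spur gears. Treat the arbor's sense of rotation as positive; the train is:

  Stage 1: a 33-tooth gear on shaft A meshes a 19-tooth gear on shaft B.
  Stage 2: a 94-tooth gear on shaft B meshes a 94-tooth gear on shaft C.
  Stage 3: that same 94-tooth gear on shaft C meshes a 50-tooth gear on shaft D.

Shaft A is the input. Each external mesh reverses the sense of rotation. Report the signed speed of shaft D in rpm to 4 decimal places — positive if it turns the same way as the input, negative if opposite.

Stage 1 [33T→19T]: ω = 2073.0000×33/19 = 3600.4737 rpm, dir flips to −; running = −3600.4737
Stage 2 [94T→94T]: ω = 3600.4737×94/94 = 3600.4737 rpm, dir flips to +; running = +3600.4737
Stage 3 [94T→50T]: ω = 3600.4737×94/50 = 6768.8905 rpm, dir flips to −; running = −6768.8905

-6768.8905 rpm (opposite to input, |ω| = 6768.8905 rpm)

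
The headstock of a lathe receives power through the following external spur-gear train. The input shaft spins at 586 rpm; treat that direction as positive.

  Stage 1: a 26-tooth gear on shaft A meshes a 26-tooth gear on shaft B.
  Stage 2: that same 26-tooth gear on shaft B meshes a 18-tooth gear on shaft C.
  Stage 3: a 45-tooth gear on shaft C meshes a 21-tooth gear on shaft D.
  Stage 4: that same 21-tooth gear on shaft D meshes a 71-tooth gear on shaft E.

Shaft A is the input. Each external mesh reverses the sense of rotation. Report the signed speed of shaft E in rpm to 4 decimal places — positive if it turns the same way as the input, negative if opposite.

+536.4789 rpm (same as input, |ω| = 536.4789 rpm)

Stage 1 [26T→26T]: ω = 586.0000×26/26 = 586.0000 rpm, dir flips to −; running = −586.0000
Stage 2 [26T→18T]: ω = 586.0000×26/18 = 846.4444 rpm, dir flips to +; running = +846.4444
Stage 3 [45T→21T]: ω = 846.4444×45/21 = 1813.8095 rpm, dir flips to −; running = −1813.8095
Stage 4 [21T→71T]: ω = 1813.8095×21/71 = 536.4789 rpm, dir flips to +; running = +536.4789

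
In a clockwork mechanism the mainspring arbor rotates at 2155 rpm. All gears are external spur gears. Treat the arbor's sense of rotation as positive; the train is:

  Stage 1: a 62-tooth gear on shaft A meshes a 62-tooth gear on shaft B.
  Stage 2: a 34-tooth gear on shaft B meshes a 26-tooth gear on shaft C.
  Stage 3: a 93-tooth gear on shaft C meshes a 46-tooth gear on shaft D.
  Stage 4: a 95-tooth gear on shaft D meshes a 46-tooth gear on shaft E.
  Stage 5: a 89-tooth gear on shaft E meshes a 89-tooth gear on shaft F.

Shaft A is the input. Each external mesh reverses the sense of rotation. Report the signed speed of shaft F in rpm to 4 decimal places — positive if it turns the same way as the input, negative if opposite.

Stage 1 [62T→62T]: ω = 2155.0000×62/62 = 2155.0000 rpm, dir flips to −; running = −2155.0000
Stage 2 [34T→26T]: ω = 2155.0000×34/26 = 2818.0769 rpm, dir flips to +; running = +2818.0769
Stage 3 [93T→46T]: ω = 2818.0769×93/46 = 5697.4164 rpm, dir flips to −; running = −5697.4164
Stage 4 [95T→46T]: ω = 5697.4164×95/46 = 11766.4034 rpm, dir flips to +; running = +11766.4034
Stage 5 [89T→89T]: ω = 11766.4034×89/89 = 11766.4034 rpm, dir flips to −; running = −11766.4034

-11766.4034 rpm (opposite to input, |ω| = 11766.4034 rpm)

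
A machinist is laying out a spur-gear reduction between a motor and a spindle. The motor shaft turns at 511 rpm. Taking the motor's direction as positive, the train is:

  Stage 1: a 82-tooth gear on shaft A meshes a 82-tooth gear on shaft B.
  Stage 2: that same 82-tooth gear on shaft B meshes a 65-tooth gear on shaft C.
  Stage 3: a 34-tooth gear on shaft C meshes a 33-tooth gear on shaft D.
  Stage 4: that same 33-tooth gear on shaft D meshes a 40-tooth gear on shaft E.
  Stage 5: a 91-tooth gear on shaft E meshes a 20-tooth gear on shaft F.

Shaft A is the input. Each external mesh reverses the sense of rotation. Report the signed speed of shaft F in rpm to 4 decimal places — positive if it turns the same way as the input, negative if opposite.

Stage 1 [82T→82T]: ω = 511.0000×82/82 = 511.0000 rpm, dir flips to −; running = −511.0000
Stage 2 [82T→65T]: ω = 511.0000×82/65 = 644.6462 rpm, dir flips to +; running = +644.6462
Stage 3 [34T→33T]: ω = 644.6462×34/33 = 664.1809 rpm, dir flips to −; running = −664.1809
Stage 4 [33T→40T]: ω = 664.1809×33/40 = 547.9492 rpm, dir flips to +; running = +547.9492
Stage 5 [91T→20T]: ω = 547.9492×91/20 = 2493.1690 rpm, dir flips to −; running = −2493.1690

-2493.1690 rpm (opposite to input, |ω| = 2493.1690 rpm)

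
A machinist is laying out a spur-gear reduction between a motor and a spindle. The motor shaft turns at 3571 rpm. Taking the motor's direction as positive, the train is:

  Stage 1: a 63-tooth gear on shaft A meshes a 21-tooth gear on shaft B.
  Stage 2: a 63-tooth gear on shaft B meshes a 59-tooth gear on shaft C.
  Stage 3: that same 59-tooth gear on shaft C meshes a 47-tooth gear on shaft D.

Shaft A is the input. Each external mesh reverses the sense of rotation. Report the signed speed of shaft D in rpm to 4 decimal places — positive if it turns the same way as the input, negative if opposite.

Stage 1 [63T→21T]: ω = 3571.0000×63/21 = 10713.0000 rpm, dir flips to −; running = −10713.0000
Stage 2 [63T→59T]: ω = 10713.0000×63/59 = 11439.3051 rpm, dir flips to +; running = +11439.3051
Stage 3 [59T→47T]: ω = 11439.3051×59/47 = 14359.9787 rpm, dir flips to −; running = −14359.9787

-14359.9787 rpm (opposite to input, |ω| = 14359.9787 rpm)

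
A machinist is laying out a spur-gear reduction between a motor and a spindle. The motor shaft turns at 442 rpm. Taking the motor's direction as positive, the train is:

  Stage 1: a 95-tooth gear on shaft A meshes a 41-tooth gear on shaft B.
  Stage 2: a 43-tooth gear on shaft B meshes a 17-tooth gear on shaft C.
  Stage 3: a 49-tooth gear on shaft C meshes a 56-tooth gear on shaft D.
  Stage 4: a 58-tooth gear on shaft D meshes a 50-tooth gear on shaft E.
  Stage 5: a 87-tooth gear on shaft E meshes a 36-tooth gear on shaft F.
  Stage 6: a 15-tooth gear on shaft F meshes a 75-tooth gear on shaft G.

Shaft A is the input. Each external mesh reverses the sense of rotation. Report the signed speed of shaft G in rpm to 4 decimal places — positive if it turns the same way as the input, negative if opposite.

+1270.8501 rpm (same as input, |ω| = 1270.8501 rpm)

Stage 1 [95T→41T]: ω = 442.0000×95/41 = 1024.1463 rpm, dir flips to −; running = −1024.1463
Stage 2 [43T→17T]: ω = 1024.1463×43/17 = 2590.4878 rpm, dir flips to +; running = +2590.4878
Stage 3 [49T→56T]: ω = 2590.4878×49/56 = 2266.6768 rpm, dir flips to −; running = −2266.6768
Stage 4 [58T→50T]: ω = 2266.6768×58/50 = 2629.3451 rpm, dir flips to +; running = +2629.3451
Stage 5 [87T→36T]: ω = 2629.3451×87/36 = 6354.2507 rpm, dir flips to −; running = −6354.2507
Stage 6 [15T→75T]: ω = 6354.2507×15/75 = 1270.8501 rpm, dir flips to +; running = +1270.8501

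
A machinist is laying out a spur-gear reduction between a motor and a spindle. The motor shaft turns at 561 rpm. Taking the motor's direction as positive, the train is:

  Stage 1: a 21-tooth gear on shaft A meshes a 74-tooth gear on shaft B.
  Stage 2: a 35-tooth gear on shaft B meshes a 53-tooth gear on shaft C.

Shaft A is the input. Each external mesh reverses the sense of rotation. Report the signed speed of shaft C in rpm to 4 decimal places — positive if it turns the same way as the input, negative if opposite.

Stage 1 [21T→74T]: ω = 561.0000×21/74 = 159.2027 rpm, dir flips to −; running = −159.2027
Stage 2 [35T→53T]: ω = 159.2027×35/53 = 105.1339 rpm, dir flips to +; running = +105.1339

+105.1339 rpm (same as input, |ω| = 105.1339 rpm)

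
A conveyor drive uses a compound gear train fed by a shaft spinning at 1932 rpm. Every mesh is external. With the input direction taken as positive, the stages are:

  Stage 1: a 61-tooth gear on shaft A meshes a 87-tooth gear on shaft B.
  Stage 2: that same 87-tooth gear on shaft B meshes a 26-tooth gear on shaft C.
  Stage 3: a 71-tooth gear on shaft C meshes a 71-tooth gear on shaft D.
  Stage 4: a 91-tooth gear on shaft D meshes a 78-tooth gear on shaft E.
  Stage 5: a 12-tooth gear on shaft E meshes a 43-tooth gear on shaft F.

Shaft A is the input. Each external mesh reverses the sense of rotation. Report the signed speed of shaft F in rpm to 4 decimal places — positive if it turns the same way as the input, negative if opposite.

Stage 1 [61T→87T]: ω = 1932.0000×61/87 = 1354.6207 rpm, dir flips to −; running = −1354.6207
Stage 2 [87T→26T]: ω = 1354.6207×87/26 = 4532.7692 rpm, dir flips to +; running = +4532.7692
Stage 3 [71T→71T]: ω = 4532.7692×71/71 = 4532.7692 rpm, dir flips to −; running = −4532.7692
Stage 4 [91T→78T]: ω = 4532.7692×91/78 = 5288.2308 rpm, dir flips to +; running = +5288.2308
Stage 5 [12T→43T]: ω = 5288.2308×12/43 = 1475.7853 rpm, dir flips to −; running = −1475.7853

-1475.7853 rpm (opposite to input, |ω| = 1475.7853 rpm)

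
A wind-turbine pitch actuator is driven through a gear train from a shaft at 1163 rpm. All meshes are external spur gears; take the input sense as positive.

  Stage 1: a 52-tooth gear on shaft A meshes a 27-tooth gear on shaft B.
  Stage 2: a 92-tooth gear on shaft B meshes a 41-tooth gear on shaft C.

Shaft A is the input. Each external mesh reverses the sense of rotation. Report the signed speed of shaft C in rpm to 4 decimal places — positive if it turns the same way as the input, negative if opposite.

+5026.0090 rpm (same as input, |ω| = 5026.0090 rpm)

Stage 1 [52T→27T]: ω = 1163.0000×52/27 = 2239.8519 rpm, dir flips to −; running = −2239.8519
Stage 2 [92T→41T]: ω = 2239.8519×92/41 = 5026.0090 rpm, dir flips to +; running = +5026.0090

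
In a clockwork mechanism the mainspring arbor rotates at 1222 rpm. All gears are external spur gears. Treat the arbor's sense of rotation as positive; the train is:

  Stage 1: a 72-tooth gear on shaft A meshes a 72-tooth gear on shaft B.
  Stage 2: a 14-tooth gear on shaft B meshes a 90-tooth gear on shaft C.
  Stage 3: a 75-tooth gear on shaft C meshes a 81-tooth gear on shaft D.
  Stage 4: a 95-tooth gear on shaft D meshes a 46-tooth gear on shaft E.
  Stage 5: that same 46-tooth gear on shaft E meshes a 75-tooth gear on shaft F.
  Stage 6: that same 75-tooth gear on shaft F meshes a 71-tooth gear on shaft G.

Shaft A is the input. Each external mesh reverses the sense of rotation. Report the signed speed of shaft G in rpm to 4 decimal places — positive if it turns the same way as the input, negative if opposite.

+235.5040 rpm (same as input, |ω| = 235.5040 rpm)

Stage 1 [72T→72T]: ω = 1222.0000×72/72 = 1222.0000 rpm, dir flips to −; running = −1222.0000
Stage 2 [14T→90T]: ω = 1222.0000×14/90 = 190.0889 rpm, dir flips to +; running = +190.0889
Stage 3 [75T→81T]: ω = 190.0889×75/81 = 176.0082 rpm, dir flips to −; running = −176.0082
Stage 4 [95T→46T]: ω = 176.0082×95/46 = 363.4953 rpm, dir flips to +; running = +363.4953
Stage 5 [46T→75T]: ω = 363.4953×46/75 = 222.9438 rpm, dir flips to −; running = −222.9438
Stage 6 [75T→71T]: ω = 222.9438×75/71 = 235.5040 rpm, dir flips to +; running = +235.5040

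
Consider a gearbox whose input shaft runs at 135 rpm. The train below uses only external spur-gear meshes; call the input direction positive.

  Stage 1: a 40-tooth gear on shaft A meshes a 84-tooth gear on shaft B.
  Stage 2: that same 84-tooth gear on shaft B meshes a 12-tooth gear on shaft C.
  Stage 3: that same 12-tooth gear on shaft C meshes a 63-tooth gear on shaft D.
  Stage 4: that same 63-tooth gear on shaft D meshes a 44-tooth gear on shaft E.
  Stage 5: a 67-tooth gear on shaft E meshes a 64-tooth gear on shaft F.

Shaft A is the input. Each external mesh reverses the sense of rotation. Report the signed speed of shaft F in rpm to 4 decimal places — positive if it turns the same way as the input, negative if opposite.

-128.4801 rpm (opposite to input, |ω| = 128.4801 rpm)

Stage 1 [40T→84T]: ω = 135.0000×40/84 = 64.2857 rpm, dir flips to −; running = −64.2857
Stage 2 [84T→12T]: ω = 64.2857×84/12 = 450.0000 rpm, dir flips to +; running = +450.0000
Stage 3 [12T→63T]: ω = 450.0000×12/63 = 85.7143 rpm, dir flips to −; running = −85.7143
Stage 4 [63T→44T]: ω = 85.7143×63/44 = 122.7273 rpm, dir flips to +; running = +122.7273
Stage 5 [67T→64T]: ω = 122.7273×67/64 = 128.4801 rpm, dir flips to −; running = −128.4801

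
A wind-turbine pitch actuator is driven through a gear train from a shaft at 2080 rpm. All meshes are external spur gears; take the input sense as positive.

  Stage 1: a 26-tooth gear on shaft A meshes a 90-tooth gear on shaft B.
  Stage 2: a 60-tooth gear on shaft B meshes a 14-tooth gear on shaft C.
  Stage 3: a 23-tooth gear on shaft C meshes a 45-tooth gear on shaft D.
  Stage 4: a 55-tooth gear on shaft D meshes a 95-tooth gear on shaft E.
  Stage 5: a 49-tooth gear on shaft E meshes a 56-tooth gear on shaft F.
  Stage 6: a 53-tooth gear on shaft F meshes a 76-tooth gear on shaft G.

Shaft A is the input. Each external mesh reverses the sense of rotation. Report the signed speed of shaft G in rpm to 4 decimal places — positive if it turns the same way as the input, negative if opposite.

Stage 1 [26T→90T]: ω = 2080.0000×26/90 = 600.8889 rpm, dir flips to −; running = −600.8889
Stage 2 [60T→14T]: ω = 600.8889×60/14 = 2575.2381 rpm, dir flips to +; running = +2575.2381
Stage 3 [23T→45T]: ω = 2575.2381×23/45 = 1316.2328 rpm, dir flips to −; running = −1316.2328
Stage 4 [55T→95T]: ω = 1316.2328×55/95 = 762.0295 rpm, dir flips to +; running = +762.0295
Stage 5 [49T→56T]: ω = 762.0295×49/56 = 666.7758 rpm, dir flips to −; running = −666.7758
Stage 6 [53T→76T]: ω = 666.7758×53/76 = 464.9884 rpm, dir flips to +; running = +464.9884

+464.9884 rpm (same as input, |ω| = 464.9884 rpm)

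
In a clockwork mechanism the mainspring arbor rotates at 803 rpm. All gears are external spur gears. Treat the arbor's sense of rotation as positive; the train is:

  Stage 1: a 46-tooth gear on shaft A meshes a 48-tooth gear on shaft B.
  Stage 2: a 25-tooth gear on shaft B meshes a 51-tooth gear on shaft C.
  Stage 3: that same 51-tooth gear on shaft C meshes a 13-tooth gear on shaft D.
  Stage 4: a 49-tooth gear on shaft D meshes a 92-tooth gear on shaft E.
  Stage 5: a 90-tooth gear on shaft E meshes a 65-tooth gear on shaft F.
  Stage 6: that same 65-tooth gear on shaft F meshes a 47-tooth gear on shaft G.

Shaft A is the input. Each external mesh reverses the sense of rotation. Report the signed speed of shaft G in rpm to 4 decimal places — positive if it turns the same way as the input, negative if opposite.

+1509.3213 rpm (same as input, |ω| = 1509.3213 rpm)

Stage 1 [46T→48T]: ω = 803.0000×46/48 = 769.5417 rpm, dir flips to −; running = −769.5417
Stage 2 [25T→51T]: ω = 769.5417×25/51 = 377.2263 rpm, dir flips to +; running = +377.2263
Stage 3 [51T→13T]: ω = 377.2263×51/13 = 1479.8878 rpm, dir flips to −; running = −1479.8878
Stage 4 [49T→92T]: ω = 1479.8878×49/92 = 788.2011 rpm, dir flips to +; running = +788.2011
Stage 5 [90T→65T]: ω = 788.2011×90/65 = 1091.3554 rpm, dir flips to −; running = −1091.3554
Stage 6 [65T→47T]: ω = 1091.3554×65/47 = 1509.3213 rpm, dir flips to +; running = +1509.3213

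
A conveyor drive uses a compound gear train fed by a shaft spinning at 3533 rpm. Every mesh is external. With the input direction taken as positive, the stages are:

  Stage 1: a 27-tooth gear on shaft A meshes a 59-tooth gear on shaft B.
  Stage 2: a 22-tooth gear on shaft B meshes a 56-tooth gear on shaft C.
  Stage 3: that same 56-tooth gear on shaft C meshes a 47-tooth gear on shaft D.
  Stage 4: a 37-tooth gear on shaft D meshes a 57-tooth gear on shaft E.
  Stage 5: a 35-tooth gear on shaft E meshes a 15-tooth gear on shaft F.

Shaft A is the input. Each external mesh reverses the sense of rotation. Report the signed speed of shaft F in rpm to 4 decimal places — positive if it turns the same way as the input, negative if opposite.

Stage 1 [27T→59T]: ω = 3533.0000×27/59 = 1616.7966 rpm, dir flips to −; running = −1616.7966
Stage 2 [22T→56T]: ω = 1616.7966×22/56 = 635.1701 rpm, dir flips to +; running = +635.1701
Stage 3 [56T→47T]: ω = 635.1701×56/47 = 756.7984 rpm, dir flips to −; running = −756.7984
Stage 4 [37T→57T]: ω = 756.7984×37/57 = 491.2551 rpm, dir flips to +; running = +491.2551
Stage 5 [35T→15T]: ω = 491.2551×35/15 = 1146.2619 rpm, dir flips to −; running = −1146.2619

-1146.2619 rpm (opposite to input, |ω| = 1146.2619 rpm)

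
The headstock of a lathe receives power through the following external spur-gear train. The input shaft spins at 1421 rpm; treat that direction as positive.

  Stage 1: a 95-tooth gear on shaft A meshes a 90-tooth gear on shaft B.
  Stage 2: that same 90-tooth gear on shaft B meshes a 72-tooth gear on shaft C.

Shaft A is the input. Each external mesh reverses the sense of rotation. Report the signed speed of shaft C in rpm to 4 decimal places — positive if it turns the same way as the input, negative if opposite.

Stage 1 [95T→90T]: ω = 1421.0000×95/90 = 1499.9444 rpm, dir flips to −; running = −1499.9444
Stage 2 [90T→72T]: ω = 1499.9444×90/72 = 1874.9306 rpm, dir flips to +; running = +1874.9306

+1874.9306 rpm (same as input, |ω| = 1874.9306 rpm)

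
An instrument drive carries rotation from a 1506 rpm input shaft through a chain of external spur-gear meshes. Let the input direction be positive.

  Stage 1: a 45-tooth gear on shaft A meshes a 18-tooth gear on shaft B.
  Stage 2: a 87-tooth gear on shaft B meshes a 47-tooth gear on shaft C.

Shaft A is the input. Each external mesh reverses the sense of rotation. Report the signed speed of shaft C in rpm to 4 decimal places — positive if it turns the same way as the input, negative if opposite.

+6969.2553 rpm (same as input, |ω| = 6969.2553 rpm)

Stage 1 [45T→18T]: ω = 1506.0000×45/18 = 3765.0000 rpm, dir flips to −; running = −3765.0000
Stage 2 [87T→47T]: ω = 3765.0000×87/47 = 6969.2553 rpm, dir flips to +; running = +6969.2553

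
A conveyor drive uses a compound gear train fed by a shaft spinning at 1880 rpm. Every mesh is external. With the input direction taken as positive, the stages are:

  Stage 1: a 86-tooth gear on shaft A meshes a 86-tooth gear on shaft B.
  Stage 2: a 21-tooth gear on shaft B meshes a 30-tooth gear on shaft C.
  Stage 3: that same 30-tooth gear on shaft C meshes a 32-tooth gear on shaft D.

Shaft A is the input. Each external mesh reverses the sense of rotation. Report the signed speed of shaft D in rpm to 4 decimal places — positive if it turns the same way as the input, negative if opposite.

-1233.7500 rpm (opposite to input, |ω| = 1233.7500 rpm)

Stage 1 [86T→86T]: ω = 1880.0000×86/86 = 1880.0000 rpm, dir flips to −; running = −1880.0000
Stage 2 [21T→30T]: ω = 1880.0000×21/30 = 1316.0000 rpm, dir flips to +; running = +1316.0000
Stage 3 [30T→32T]: ω = 1316.0000×30/32 = 1233.7500 rpm, dir flips to −; running = −1233.7500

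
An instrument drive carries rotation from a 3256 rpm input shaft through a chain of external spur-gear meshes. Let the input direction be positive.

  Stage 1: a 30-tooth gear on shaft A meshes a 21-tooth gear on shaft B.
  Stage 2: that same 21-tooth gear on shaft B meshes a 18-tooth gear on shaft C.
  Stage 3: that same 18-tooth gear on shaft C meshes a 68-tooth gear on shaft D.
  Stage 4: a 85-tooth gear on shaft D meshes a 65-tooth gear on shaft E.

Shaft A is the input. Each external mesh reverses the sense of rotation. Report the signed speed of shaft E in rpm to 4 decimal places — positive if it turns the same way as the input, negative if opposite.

Stage 1 [30T→21T]: ω = 3256.0000×30/21 = 4651.4286 rpm, dir flips to −; running = −4651.4286
Stage 2 [21T→18T]: ω = 4651.4286×21/18 = 5426.6667 rpm, dir flips to +; running = +5426.6667
Stage 3 [18T→68T]: ω = 5426.6667×18/68 = 1436.4706 rpm, dir flips to −; running = −1436.4706
Stage 4 [85T→65T]: ω = 1436.4706×85/65 = 1878.4615 rpm, dir flips to +; running = +1878.4615

+1878.4615 rpm (same as input, |ω| = 1878.4615 rpm)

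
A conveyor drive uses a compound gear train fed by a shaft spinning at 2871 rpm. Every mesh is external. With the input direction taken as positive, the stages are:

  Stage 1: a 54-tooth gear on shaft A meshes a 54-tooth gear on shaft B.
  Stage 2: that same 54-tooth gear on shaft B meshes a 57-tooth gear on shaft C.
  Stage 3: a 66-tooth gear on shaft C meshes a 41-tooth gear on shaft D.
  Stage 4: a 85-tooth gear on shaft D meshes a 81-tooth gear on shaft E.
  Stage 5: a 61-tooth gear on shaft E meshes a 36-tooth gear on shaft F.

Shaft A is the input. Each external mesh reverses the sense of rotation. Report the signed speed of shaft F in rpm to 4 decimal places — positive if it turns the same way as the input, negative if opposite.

Stage 1 [54T→54T]: ω = 2871.0000×54/54 = 2871.0000 rpm, dir flips to −; running = −2871.0000
Stage 2 [54T→57T]: ω = 2871.0000×54/57 = 2719.8947 rpm, dir flips to +; running = +2719.8947
Stage 3 [66T→41T]: ω = 2719.8947×66/41 = 4378.3671 rpm, dir flips to −; running = −4378.3671
Stage 4 [85T→81T]: ω = 4378.3671×85/81 = 4594.5828 rpm, dir flips to +; running = +4594.5828
Stage 5 [61T→36T]: ω = 4594.5828×61/36 = 7785.2653 rpm, dir flips to −; running = −7785.2653

-7785.2653 rpm (opposite to input, |ω| = 7785.2653 rpm)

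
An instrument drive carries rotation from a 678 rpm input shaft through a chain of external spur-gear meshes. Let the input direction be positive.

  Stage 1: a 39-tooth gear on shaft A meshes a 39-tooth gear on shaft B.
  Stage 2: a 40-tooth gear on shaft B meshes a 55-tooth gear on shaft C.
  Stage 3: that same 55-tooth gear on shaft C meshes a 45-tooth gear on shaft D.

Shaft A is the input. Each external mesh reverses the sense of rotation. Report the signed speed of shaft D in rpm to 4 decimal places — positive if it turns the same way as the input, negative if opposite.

-602.6667 rpm (opposite to input, |ω| = 602.6667 rpm)

Stage 1 [39T→39T]: ω = 678.0000×39/39 = 678.0000 rpm, dir flips to −; running = −678.0000
Stage 2 [40T→55T]: ω = 678.0000×40/55 = 493.0909 rpm, dir flips to +; running = +493.0909
Stage 3 [55T→45T]: ω = 493.0909×55/45 = 602.6667 rpm, dir flips to −; running = −602.6667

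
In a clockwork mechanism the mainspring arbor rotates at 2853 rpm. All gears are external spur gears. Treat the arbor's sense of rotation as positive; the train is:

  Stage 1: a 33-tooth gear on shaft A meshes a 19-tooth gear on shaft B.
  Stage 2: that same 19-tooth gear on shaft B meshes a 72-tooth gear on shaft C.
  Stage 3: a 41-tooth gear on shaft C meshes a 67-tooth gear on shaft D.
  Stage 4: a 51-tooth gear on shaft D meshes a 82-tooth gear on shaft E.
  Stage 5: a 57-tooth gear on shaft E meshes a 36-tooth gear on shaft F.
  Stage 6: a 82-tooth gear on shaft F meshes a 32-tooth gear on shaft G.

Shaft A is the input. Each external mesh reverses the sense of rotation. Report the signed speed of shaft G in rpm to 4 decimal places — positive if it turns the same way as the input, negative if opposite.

+2019.2255 rpm (same as input, |ω| = 2019.2255 rpm)

Stage 1 [33T→19T]: ω = 2853.0000×33/19 = 4955.2105 rpm, dir flips to −; running = −4955.2105
Stage 2 [19T→72T]: ω = 4955.2105×19/72 = 1307.6250 rpm, dir flips to +; running = +1307.6250
Stage 3 [41T→67T]: ω = 1307.6250×41/67 = 800.1884 rpm, dir flips to −; running = −800.1884
Stage 4 [51T→82T]: ω = 800.1884×51/82 = 497.6782 rpm, dir flips to +; running = +497.6782
Stage 5 [57T→36T]: ω = 497.6782×57/36 = 787.9904 rpm, dir flips to −; running = −787.9904
Stage 6 [82T→32T]: ω = 787.9904×82/32 = 2019.2255 rpm, dir flips to +; running = +2019.2255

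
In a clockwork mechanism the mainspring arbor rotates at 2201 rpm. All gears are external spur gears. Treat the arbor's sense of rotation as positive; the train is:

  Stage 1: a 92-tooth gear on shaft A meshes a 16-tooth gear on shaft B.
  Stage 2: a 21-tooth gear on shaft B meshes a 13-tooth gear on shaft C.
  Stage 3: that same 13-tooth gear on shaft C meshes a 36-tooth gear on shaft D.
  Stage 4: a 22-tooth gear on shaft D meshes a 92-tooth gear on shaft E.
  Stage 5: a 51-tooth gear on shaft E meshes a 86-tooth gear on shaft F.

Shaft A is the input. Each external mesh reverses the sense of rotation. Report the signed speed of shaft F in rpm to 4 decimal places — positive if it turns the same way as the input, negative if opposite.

-1046.9146 rpm (opposite to input, |ω| = 1046.9146 rpm)

Stage 1 [92T→16T]: ω = 2201.0000×92/16 = 12655.7500 rpm, dir flips to −; running = −12655.7500
Stage 2 [21T→13T]: ω = 12655.7500×21/13 = 20443.9038 rpm, dir flips to +; running = +20443.9038
Stage 3 [13T→36T]: ω = 20443.9038×13/36 = 7382.5208 rpm, dir flips to −; running = −7382.5208
Stage 4 [22T→92T]: ω = 7382.5208×22/92 = 1765.3854 rpm, dir flips to +; running = +1765.3854
Stage 5 [51T→86T]: ω = 1765.3854×51/86 = 1046.9146 rpm, dir flips to −; running = −1046.9146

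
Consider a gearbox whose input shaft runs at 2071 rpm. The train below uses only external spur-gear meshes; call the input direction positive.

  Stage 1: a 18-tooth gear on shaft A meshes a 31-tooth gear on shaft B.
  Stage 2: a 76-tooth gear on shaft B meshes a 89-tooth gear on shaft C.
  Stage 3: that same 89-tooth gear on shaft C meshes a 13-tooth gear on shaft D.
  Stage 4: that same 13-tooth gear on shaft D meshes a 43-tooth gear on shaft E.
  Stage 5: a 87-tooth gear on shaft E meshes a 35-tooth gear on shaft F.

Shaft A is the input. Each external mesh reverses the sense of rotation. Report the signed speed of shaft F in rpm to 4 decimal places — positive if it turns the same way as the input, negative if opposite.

Stage 1 [18T→31T]: ω = 2071.0000×18/31 = 1202.5161 rpm, dir flips to −; running = −1202.5161
Stage 2 [76T→89T]: ω = 1202.5161×76/89 = 1026.8677 rpm, dir flips to +; running = +1026.8677
Stage 3 [89T→13T]: ω = 1026.8677×89/13 = 7030.0943 rpm, dir flips to −; running = −7030.0943
Stage 4 [13T→43T]: ω = 7030.0943×13/43 = 2125.3773 rpm, dir flips to +; running = +2125.3773
Stage 5 [87T→35T]: ω = 2125.3773×87/35 = 5283.0808 rpm, dir flips to −; running = −5283.0808

-5283.0808 rpm (opposite to input, |ω| = 5283.0808 rpm)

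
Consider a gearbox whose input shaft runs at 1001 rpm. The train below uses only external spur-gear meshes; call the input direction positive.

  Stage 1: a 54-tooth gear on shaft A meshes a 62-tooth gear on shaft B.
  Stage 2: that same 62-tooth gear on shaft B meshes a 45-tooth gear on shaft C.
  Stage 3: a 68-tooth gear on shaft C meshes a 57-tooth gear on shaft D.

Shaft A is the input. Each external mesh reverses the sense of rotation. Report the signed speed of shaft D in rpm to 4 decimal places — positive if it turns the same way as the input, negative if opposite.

-1433.0105 rpm (opposite to input, |ω| = 1433.0105 rpm)

Stage 1 [54T→62T]: ω = 1001.0000×54/62 = 871.8387 rpm, dir flips to −; running = −871.8387
Stage 2 [62T→45T]: ω = 871.8387×62/45 = 1201.2000 rpm, dir flips to +; running = +1201.2000
Stage 3 [68T→57T]: ω = 1201.2000×68/57 = 1433.0105 rpm, dir flips to −; running = −1433.0105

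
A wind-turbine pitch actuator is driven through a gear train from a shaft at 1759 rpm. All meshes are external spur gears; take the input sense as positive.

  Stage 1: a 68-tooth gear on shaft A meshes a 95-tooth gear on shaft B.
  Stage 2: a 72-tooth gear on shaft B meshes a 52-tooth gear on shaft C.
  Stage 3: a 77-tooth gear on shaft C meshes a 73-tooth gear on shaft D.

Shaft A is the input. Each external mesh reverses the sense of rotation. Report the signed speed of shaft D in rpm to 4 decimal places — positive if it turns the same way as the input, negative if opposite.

-1838.8579 rpm (opposite to input, |ω| = 1838.8579 rpm)

Stage 1 [68T→95T]: ω = 1759.0000×68/95 = 1259.0737 rpm, dir flips to −; running = −1259.0737
Stage 2 [72T→52T]: ω = 1259.0737×72/52 = 1743.3328 rpm, dir flips to +; running = +1743.3328
Stage 3 [77T→73T]: ω = 1743.3328×77/73 = 1838.8579 rpm, dir flips to −; running = −1838.8579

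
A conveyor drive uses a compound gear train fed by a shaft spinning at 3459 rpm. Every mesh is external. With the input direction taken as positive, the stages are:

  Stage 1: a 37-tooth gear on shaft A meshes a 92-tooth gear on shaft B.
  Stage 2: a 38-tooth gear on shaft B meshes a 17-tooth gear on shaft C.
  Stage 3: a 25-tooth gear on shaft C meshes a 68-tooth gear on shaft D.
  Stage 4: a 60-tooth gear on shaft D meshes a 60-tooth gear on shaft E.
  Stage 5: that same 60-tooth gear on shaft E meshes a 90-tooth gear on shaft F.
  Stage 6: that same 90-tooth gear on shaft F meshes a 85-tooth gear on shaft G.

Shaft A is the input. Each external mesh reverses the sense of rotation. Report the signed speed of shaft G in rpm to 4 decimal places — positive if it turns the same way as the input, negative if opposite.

+806.9796 rpm (same as input, |ω| = 806.9796 rpm)

Stage 1 [37T→92T]: ω = 3459.0000×37/92 = 1391.1196 rpm, dir flips to −; running = −1391.1196
Stage 2 [38T→17T]: ω = 1391.1196×38/17 = 3109.5614 rpm, dir flips to +; running = +3109.5614
Stage 3 [25T→68T]: ω = 3109.5614×25/68 = 1143.2211 rpm, dir flips to −; running = −1143.2211
Stage 4 [60T→60T]: ω = 1143.2211×60/60 = 1143.2211 rpm, dir flips to +; running = +1143.2211
Stage 5 [60T→90T]: ω = 1143.2211×60/90 = 762.1474 rpm, dir flips to −; running = −762.1474
Stage 6 [90T→85T]: ω = 762.1474×90/85 = 806.9796 rpm, dir flips to +; running = +806.9796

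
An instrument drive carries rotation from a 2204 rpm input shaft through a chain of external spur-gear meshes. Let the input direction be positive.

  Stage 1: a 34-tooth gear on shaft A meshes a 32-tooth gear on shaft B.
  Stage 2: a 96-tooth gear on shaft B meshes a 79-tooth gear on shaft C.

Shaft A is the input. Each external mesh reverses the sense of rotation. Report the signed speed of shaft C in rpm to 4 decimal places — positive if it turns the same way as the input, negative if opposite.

Stage 1 [34T→32T]: ω = 2204.0000×34/32 = 2341.7500 rpm, dir flips to −; running = −2341.7500
Stage 2 [96T→79T]: ω = 2341.7500×96/79 = 2845.6709 rpm, dir flips to +; running = +2845.6709

+2845.6709 rpm (same as input, |ω| = 2845.6709 rpm)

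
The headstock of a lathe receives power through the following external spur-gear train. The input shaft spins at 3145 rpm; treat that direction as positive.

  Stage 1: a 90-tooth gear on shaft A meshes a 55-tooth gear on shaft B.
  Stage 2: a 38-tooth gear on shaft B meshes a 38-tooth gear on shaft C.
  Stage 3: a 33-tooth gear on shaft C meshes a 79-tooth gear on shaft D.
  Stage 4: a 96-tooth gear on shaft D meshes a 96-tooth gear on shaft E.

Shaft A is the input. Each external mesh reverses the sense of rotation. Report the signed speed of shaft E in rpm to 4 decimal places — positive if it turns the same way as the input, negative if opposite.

Stage 1 [90T→55T]: ω = 3145.0000×90/55 = 5146.3636 rpm, dir flips to −; running = −5146.3636
Stage 2 [38T→38T]: ω = 5146.3636×38/38 = 5146.3636 rpm, dir flips to +; running = +5146.3636
Stage 3 [33T→79T]: ω = 5146.3636×33/79 = 2149.7468 rpm, dir flips to −; running = −2149.7468
Stage 4 [96T→96T]: ω = 2149.7468×96/96 = 2149.7468 rpm, dir flips to +; running = +2149.7468

+2149.7468 rpm (same as input, |ω| = 2149.7468 rpm)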